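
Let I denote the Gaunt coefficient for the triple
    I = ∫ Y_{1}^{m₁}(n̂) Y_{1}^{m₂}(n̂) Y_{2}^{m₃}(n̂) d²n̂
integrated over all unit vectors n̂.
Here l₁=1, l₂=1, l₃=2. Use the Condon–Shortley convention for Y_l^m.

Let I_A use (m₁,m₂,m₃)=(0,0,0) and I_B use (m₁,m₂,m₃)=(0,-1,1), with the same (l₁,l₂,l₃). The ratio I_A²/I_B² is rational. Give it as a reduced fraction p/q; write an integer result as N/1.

Shared (l₁,l₂,l₃)=(1,1,2): N and (l;000)² cancel in I_A²/I_B².
A: Δ = 0!·2!·2!/5! = 1/30; Racah Σ t=0..0: t=0:+1/1 = 1/1; ⇒ 3j(1 1 2; 0 0 0)² = 2/15, sgn +1
B: Δ = 0!·2!·2!/5! = 1/30; Racah Σ t=0..0: t=0:+1/2 = 1/2; ⇒ 3j(1 1 2; 0 -1 1)² = 1/10, sgn -1
I_A²/I_B² = (2/15)/(1/10) = 4/3

4/3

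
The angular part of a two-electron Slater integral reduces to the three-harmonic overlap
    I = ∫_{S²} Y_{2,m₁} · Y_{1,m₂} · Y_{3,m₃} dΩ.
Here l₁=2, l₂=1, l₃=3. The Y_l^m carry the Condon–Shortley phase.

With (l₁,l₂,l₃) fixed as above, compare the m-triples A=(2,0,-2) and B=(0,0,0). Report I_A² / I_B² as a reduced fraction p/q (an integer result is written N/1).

5/9

l's match ⇒ only the (l;m) 3-j factors differ between A and B.
A: triangle coeff Δ(2,1,3) = 1/105; Σ_t [0,0]: t=0:+1/24 = 1/24; (3j)²=1/21 [(2 1 3; 2 0 -2)], sign=-1
B: triangle coeff Δ(2,1,3) = 1/105; Σ_t [0,0]: t=0:+1/4 = 1/4; (3j)²=3/35 [(2 1 3; 0 0 0)], sign=-1
I_A²/I_B² = (1/21)/(3/35) = 5/9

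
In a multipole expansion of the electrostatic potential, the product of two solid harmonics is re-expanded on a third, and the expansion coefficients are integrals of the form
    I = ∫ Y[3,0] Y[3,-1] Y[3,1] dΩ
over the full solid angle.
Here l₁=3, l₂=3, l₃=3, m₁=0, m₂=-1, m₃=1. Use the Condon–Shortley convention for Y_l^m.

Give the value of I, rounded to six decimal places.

Σlᵢ=9 odd — θ-integrand is odd under cosθ→−cosθ; I=0

0.000000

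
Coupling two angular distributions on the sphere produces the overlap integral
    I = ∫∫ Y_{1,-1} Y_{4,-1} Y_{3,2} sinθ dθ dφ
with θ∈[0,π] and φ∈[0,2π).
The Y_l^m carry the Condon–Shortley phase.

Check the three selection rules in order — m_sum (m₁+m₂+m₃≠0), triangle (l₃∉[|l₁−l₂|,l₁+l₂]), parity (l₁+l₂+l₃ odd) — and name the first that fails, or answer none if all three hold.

none

m₁+m₂+m₃ = -1 − 1 + 2 = 0  ✓
triangle: |1−4|=3 ≤ l₃=3 ≤ 1+4=5  ✓
parity: l₁+l₂+l₃ = 8 is even  ✓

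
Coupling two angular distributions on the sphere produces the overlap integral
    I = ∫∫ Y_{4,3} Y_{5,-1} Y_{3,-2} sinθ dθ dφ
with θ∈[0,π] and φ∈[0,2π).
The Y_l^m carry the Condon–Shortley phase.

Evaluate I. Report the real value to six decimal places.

m-sum 0 ✓  L=12 even ✓  1≤3≤9 ✓
Π(2lᵢ+1) = 9×11×7 = 693
triangle coeff Δ(4,5,3) = 1/180180
Σ_t [2,4]: t=2:+1/576 t=3:−1/144 t=4:+1/576 = -1/288
(3j)²=20/1001 [(4 5 3; 0 0 0)], sign=+1
Σ_t [0,1]: t=0:+1/17280 t=1:−1/1440 = -11/17280
(3j)²=11/468 [(4 5 3; 3 -1 -2)], sign=+1
⇒ 4πI² = 55/169
I = (+1)√(55/169/(4π)) = 0.16092854

0.160929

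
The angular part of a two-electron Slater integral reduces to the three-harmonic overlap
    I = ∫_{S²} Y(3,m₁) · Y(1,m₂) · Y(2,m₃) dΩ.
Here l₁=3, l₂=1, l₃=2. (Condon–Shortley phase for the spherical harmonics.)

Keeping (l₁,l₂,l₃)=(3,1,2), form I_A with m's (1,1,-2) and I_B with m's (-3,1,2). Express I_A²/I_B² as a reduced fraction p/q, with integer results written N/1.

Shared (l₁,l₂,l₃)=(3,1,2): N and (l;000)² cancel in I_A²/I_B².
A: Δ = 2!·4!·0!/7! = 1/105; Racah Σ t=2..2: t=2:+1/48 = 1/48; ⇒ 3j(3 1 2; 1 1 -2)² = 1/105, sgn +1
B: Δ = 2!·4!·0!/7! = 1/105; Racah Σ t=2..2: t=2:+1/48 = 1/48; ⇒ 3j(3 1 2; -3 1 2)² = 1/7, sgn +1
I_A²/I_B² = (1/105)/(1/7) = 1/15

1/15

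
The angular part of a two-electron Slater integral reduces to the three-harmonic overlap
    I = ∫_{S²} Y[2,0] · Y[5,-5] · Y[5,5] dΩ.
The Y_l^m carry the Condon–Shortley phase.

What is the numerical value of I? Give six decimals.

0.242609

Checks pass: Σm=0; 12 even; l₃=5∈[3,7].
(2·2+1)(2·5+1)(2·5+1) = 605
Δ: 2! 2! 8! / 13! → 1/38610
sum: t=0:+1/2880 t=1:−1/576 t=2:+1/2880 = -1/960
3j²(2 5 5; 0 0 0) = Δ·Π!·Σ² = 10/429  (sign +1)
sum: t=0:+1/161280 = 1/161280
3j²(2 5 5; 0 -5 5) = Δ·Π!·Σ² = 15/286  (sign +1)
combine: 4πI² = 605·10/429·15/286 = 125/169
take √, sign +1: I = 0.24260890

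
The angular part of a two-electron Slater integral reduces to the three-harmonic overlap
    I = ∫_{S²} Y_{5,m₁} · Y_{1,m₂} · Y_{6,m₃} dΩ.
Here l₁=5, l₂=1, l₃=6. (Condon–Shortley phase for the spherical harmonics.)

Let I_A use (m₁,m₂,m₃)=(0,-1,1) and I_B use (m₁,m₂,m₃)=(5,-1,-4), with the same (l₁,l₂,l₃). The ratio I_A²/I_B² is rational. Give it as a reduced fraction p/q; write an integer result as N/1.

Same 5,1,6: normalisation and zero-m 3j drop out of the ratio.
A: Δ: 0! 10! 2! / 13! → 1/858; sum: t=0:+1/28800 = 1/28800; 3j²(5 1 6; 0 -1 1) = Δ·Π!·Σ² = 7/286  (sign -1)
B: Δ: 0! 10! 2! / 13! → 1/858; sum: t=0:+1/7257600 = 1/7257600; 3j²(5 1 6; 5 -1 -4) = Δ·Π!·Σ² = 1/858  (sign +1)
I_A²/I_B² = (7/286)/(1/858) = 21/1

21/1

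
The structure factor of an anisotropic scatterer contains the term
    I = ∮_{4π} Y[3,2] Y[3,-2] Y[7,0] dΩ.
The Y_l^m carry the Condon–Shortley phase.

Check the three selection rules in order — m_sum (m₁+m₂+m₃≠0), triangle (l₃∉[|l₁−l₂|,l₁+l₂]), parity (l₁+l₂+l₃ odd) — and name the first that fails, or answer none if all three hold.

triangle

Σmᵢ = 0  ✓
l₃∈[|l₁−l₂|,l₁+l₂]=[0,6], have l₃=7  ✗
Σlᵢ = 13 ⇒ odd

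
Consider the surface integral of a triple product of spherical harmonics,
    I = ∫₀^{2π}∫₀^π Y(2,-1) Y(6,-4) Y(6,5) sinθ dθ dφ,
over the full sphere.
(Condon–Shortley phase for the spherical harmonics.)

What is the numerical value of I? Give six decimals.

Rules hold: Σm=0, L=14 even, 4≤6≤8.
N = 5·13·13 = 845
Δ = 2!·2!·10!/15! = 1/90090
Racah Σ t=0..2: t=0:+1/69120 t=1:−1/14400 t=2:+1/69120 = -7/172800
⇒ 3j(2 6 6; 0 0 0)² = 14/715, sgn -1
Racah Σ t=1..2: t=1:−1/725760 t=2:+1/7257600 = -1/806400
⇒ 3j(2 6 6; -1 -4 5)² = 27/910, sgn +1
4πI² = N·(3j₀)²·(3jₘ)² = 27/55
I = -1·√(0.490909/4π) = -0.19764945

-0.197649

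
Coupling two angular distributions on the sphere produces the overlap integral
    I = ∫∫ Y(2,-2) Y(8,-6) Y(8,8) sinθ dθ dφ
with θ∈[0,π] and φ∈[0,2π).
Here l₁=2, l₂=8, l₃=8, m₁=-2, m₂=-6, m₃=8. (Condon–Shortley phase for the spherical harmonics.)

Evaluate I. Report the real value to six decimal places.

Checks pass: Σm=0; 18 even; l₃=8∈[6,10].
(2·2+1)(2·8+1)(2·8+1) = 1445
Δ: 2! 2! 14! / 19! → 1/348840
sum: t=0:+1/116121600 t=1:−1/25401600 t=2:+1/116121600 = -1/45158400
3j²(2 8 8; 0 0 0) = Δ·Π!·Σ² = 24/1615  (sign -1)
sum: t=2:+1/348713164800 = 1/348713164800
3j²(2 8 8; -2 -6 8) = Δ·Π!·Σ² = 2/969  (sign +1)
combine: 4πI² = 1445·24/1615·2/969 = 16/361
take √, sign -1: I = -0.05938838

-0.059388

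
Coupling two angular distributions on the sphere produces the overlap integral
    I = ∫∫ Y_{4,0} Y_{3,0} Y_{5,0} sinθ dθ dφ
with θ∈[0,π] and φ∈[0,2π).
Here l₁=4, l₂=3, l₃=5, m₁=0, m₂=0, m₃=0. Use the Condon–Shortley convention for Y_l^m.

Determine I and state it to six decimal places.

0.148374

Checks pass: Σm=0; 12 even; l₃=5∈[1,7].
(2·4+1)(2·3+1)(2·5+1) = 693
Δ: 2! 6! 4! / 13! → 1/180180
sum: t=0:+1/576 t=1:−1/144 t=2:+1/576 = -1/288
3j²(4 3 5; 0 0 0) = Δ·Π!·Σ² = 20/1001  (sign +1)
(m-triple is (0,0,0) — same symbol as above.)
combine: 4πI² = 693·20/1001·20/1001 = 3600/13013
take √, sign +1: I = 0.14837393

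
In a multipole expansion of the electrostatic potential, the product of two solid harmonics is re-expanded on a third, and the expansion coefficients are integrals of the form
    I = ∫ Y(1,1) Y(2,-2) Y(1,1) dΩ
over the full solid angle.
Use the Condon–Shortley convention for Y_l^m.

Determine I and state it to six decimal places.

Checks pass: Σm=0; 4 even; l₃=1∈[1,3].
(2·1+1)(2·2+1)(2·1+1) = 45
Δ: 2! 0! 2! / 5! → 1/30
sum: t=1:−1/1 = -1/1
3j²(1 2 1; 0 0 0) = Δ·Π!·Σ² = 2/15  (sign +1)
sum: t=0:+1/4 = 1/4
3j²(1 2 1; 1 -2 1) = Δ·Π!·Σ² = 1/5  (sign +1)
combine: 4πI² = 45·2/15·1/5 = 6/5
take √, sign +1: I = 0.30901936

0.309019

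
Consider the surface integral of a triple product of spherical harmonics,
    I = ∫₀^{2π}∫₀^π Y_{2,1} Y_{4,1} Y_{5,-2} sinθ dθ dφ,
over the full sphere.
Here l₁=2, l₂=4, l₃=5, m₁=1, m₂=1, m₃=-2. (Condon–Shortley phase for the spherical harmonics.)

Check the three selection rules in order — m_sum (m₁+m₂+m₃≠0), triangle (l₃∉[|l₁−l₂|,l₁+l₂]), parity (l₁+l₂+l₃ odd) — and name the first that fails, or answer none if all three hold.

m₁+m₂+m₃ = 1 + 1 − 2 = 0  ✓
triangle: |2−4|=2 ≤ l₃=5 ≤ 2+4=6  ✓
parity: l₁+l₂+l₃ = 11 is odd  ✗

parity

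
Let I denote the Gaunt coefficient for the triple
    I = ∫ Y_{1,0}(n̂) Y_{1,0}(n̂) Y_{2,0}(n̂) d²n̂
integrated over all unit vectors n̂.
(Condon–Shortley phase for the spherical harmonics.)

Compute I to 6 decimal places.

0.252313

Rules hold: Σm=0, L=4 even, 0≤2≤2.
N = 3·3·5 = 45
Δ = 0!·2!·2!/5! = 1/30
Racah Σ t=0..0: t=0:+1/1 = 1/1
⇒ 3j(1 1 2; 0 0 0)² = 2/15, sgn +1
(m-triple is (0,0,0) — same symbol as above.)
4πI² = N·(3j₀)²·(3jₘ)² = 4/5
I = +1·√(0.8/4π) = 0.25231325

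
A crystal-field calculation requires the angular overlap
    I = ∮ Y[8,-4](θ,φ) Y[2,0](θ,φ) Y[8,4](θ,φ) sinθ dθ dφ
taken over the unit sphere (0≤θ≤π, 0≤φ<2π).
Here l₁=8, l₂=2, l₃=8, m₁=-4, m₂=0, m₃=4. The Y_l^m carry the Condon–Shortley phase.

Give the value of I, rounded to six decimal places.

Checks pass: Σm=0; 18 even; l₃=8∈[6,10].
(2·8+1)(2·2+1)(2·8+1) = 1445
Δ: 2! 14! 2! / 19! → 1/348840
sum: t=0:+1/116121600 t=1:−1/25401600 t=2:+1/116121600 = -1/45158400
3j²(8 2 8; 0 0 0) = Δ·Π!·Σ² = 24/1615  (sign -1)
sum: t=0:+1/3832012800 t=1:−1/239500800 t=2:+1/348364800 = -1/958003200
3j²(8 2 8; -4 0 4) = Δ·Π!·Σ² = 8/4845  (sign -1)
combine: 4πI² = 1445·24/1615·8/4845 = 64/1805
take √, sign +1: I = 0.05311858

0.053119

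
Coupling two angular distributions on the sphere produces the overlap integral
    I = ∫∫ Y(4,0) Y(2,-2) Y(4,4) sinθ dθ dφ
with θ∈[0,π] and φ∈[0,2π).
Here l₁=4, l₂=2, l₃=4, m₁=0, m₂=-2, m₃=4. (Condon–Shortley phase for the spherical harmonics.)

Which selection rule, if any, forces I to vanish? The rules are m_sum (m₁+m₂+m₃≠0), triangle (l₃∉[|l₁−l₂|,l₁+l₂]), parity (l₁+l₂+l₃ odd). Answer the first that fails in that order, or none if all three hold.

m_sum

Σmᵢ = 2  ✗
l₃∈[|l₁−l₂|,l₁+l₂]=[2,6], have l₃=4
Σlᵢ = 10 ⇒ even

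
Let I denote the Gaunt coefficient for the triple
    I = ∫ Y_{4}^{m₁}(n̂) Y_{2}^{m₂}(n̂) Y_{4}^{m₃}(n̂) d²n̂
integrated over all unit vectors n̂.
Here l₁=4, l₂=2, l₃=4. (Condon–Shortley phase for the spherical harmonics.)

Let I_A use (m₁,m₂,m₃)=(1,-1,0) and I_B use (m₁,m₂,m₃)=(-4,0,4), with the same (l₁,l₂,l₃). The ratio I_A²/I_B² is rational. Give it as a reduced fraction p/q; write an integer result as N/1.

15/392

Shared (l₁,l₂,l₃)=(4,2,4): N and (l;000)² cancel in I_A²/I_B².
A: Δ = 2!·6!·2!/11! = 1/13860; Racah Σ t=0..1: t=0:+1/72 t=1:−1/96 = 1/288; ⇒ 3j(4 2 4; 1 -1 0)² = 1/462, sgn +1
B: Δ = 2!·6!·2!/11! = 1/13860; Racah Σ t=2..2: t=2:+1/2880 = 1/2880; ⇒ 3j(4 2 4; -4 0 4)² = 28/495, sgn +1
I_A²/I_B² = (1/462)/(28/495) = 15/392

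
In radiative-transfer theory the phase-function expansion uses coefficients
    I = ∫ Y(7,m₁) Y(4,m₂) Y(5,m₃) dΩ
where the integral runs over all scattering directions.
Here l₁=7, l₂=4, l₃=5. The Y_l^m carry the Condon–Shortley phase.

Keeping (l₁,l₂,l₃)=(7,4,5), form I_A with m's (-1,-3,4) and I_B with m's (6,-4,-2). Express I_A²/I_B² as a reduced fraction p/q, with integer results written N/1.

l's match ⇒ only the (l;m) 3-j factors differ between A and B.
A: triangle coeff Δ(7,4,5) = 1/6126120; Σ_t [0,1]: t=0:+1/29030400 t=1:−1/1209600 = -23/29030400; (3j)²=529/97240 [(7 4 5; -1 -3 4)], sign=+1
B: triangle coeff Δ(7,4,5) = 1/6126120; Σ_t [0,0]: t=0:+1/7257600 = 1/7257600; (3j)²=2/85 [(7 4 5; 6 -4 -2)], sign=-1
I_A²/I_B² = (529/97240)/(2/85) = 529/2288

529/2288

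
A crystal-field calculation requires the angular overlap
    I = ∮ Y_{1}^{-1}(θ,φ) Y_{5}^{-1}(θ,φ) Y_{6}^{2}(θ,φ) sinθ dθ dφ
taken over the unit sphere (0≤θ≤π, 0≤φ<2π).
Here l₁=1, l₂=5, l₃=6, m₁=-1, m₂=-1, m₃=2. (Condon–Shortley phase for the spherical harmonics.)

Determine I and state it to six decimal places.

Checks pass: Σm=0; 12 even; l₃=6∈[4,6].
(2·1+1)(2·5+1)(2·6+1) = 429
Δ: 0! 2! 10! / 13! → 1/858
sum: t=0:+1/14400 = 1/14400
3j²(1 5 6; 0 0 0) = Δ·Π!·Σ² = 6/143  (sign +1)
sum: t=0:+1/34560 = 1/34560
3j²(1 5 6; -1 -1 2) = Δ·Π!·Σ² = 14/429  (sign +1)
combine: 4πI² = 429·6/143·14/429 = 84/143
take √, sign +1: I = 0.21620548

0.216205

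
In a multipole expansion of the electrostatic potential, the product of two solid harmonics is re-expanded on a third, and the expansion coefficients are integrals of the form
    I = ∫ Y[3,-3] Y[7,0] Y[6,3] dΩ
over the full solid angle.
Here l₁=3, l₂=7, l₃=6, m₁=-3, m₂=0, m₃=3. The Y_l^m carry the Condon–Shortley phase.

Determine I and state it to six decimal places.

-0.117879

Checks pass: Σm=0; 16 even; l₃=6∈[4,10].
(2·3+1)(2·7+1)(2·6+1) = 1365
Δ: 4! 2! 10! / 17! → 1/2042040
sum: t=1:−1/207360 t=2:+1/57600 t=3:−1/207360 = 1/129600
3j²(3 7 6; 0 0 0) = Δ·Π!·Σ² = 168/12155  (sign +1)
sum: t=4:+1/1451520 = 1/1451520
3j²(3 7 6; -3 0 3) = Δ·Π!·Σ² = 45/4862  (sign -1)
combine: 4πI² = 1365·168/12155·45/4862 = 79380/454597
take √, sign -1: I = -0.11787924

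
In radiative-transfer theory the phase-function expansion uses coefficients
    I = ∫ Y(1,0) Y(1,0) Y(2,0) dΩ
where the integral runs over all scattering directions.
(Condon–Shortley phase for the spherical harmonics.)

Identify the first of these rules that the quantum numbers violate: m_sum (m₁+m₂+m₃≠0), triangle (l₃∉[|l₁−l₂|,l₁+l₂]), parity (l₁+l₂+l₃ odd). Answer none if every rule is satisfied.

none

azimuthal sum: 0 + 0 + 0 = 0  ✓
0 ≤ 2 ≤ 2 (triangle on l)  ✓
L = 1 + 1 + 2 = 4 (even)  ✓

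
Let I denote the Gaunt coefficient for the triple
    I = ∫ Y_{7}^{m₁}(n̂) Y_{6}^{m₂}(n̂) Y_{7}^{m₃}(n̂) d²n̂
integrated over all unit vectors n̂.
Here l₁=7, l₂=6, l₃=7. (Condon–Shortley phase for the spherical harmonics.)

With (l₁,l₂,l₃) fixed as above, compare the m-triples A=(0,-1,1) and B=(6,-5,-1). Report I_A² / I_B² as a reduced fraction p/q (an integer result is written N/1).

l's match ⇒ only the (l;m) 3-j factors differ between A and B.
A: triangle coeff Δ(7,6,7) = 1/2444321880; Σ_t [0,5]: t=0:+1/435456000 t=1:−1/8294400 t=2:+1/1244160 t=3:−1/995328 t=4:+1/4147200 t=5:−1/124416000 = -1/11612160; (3j)²=125/92378 [(7 6 7; 0 -1 1)], sign=-1
B: triangle coeff Δ(7,6,7) = 1/2444321880; Σ_t [0,1]: t=0:+1/435456000 t=1:−1/3483648000 = 1/497664000; (3j)²=77/6460 [(7 6 7; 6 -5 -1)], sign=+1
I_A²/I_B² = (125/92378)/(77/6460) = 1250/11011

1250/11011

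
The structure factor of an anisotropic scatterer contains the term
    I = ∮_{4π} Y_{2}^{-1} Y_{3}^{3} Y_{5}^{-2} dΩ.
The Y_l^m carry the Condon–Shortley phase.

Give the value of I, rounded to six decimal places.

0.063396

Rules hold: Σm=0, L=10 even, 1≤5≤5.
N = 5·7·11 = 385
Δ = 0!·4!·6!/11! = 1/2310
Racah Σ t=0..0: t=0:+1/144 = 1/144
⇒ 3j(2 3 5; 0 0 0)² = 10/231, sgn -1
Racah Σ t=0..0: t=0:+1/4320 = 1/4320
⇒ 3j(2 3 5; -1 3 -2)² = 1/330, sgn -1
4πI² = N·(3j₀)²·(3jₘ)² = 5/99
I = +1·√(0.0505051/4π) = 0.06339609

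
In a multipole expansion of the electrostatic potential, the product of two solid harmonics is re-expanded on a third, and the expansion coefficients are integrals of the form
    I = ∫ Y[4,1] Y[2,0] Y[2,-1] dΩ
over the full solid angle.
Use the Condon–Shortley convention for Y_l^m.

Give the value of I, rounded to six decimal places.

-0.220728

m-sum 0 ✓  L=8 even ✓  2≤2≤6 ✓
Π(2lᵢ+1) = 9×5×5 = 225
triangle coeff Δ(4,2,2) = 1/630
Σ_t [2,2]: t=2:+1/16 = 1/16
(3j)²=2/35 [(4 2 2; 0 0 0)], sign=+1
Σ_t [2,2]: t=2:+1/24 = 1/24
(3j)²=1/21 [(4 2 2; 1 0 -1)], sign=-1
⇒ 4πI² = 30/49
I = (-1)√(30/49/(4π)) = -0.22072812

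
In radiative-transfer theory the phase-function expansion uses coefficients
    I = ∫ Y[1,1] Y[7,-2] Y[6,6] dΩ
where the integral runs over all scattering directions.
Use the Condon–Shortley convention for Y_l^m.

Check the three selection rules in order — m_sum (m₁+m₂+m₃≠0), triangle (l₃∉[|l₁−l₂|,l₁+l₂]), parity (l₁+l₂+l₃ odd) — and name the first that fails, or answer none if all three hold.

m₁+m₂+m₃ = 1 − 2 + 6 = 5  ✗
triangle: |1−7|=6 ≤ l₃=6 ≤ 1+7=8
parity: l₁+l₂+l₃ = 14 is even

m_sum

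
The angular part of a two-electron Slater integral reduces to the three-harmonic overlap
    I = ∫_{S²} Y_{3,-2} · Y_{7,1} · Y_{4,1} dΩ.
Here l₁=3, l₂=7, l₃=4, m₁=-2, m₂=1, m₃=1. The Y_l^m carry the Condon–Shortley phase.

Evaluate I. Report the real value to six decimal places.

-0.123510

Checks pass: Σm=0; 14 even; l₃=4∈[4,10].
(2·3+1)(2·7+1)(2·4+1) = 945
Δ: 6! 0! 8! / 15! → 1/45045
sum: t=3:−1/20736 = -1/20736
3j²(3 7 4; 0 0 0) = Δ·Π!·Σ² = 35/1287  (sign -1)
sum: t=5:−1/86400 = -1/86400
3j²(3 7 4; -2 1 1) = Δ·Π!·Σ² = 16/2145  (sign +1)
combine: 4πI² = 945·35/1287·16/2145 = 3920/20449
take √, sign -1: I = -0.12350998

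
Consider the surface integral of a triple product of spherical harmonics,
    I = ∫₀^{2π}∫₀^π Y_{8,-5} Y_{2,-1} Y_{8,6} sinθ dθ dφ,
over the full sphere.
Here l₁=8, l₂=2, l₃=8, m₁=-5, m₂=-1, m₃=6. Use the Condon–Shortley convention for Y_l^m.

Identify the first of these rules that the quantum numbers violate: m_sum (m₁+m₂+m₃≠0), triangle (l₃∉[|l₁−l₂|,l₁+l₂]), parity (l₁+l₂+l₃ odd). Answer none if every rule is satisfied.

none

azimuthal sum: -5 − 1 + 6 = 0  ✓
6 ≤ 8 ≤ 10 (triangle on l)  ✓
L = 8 + 2 + 8 = 18 (even)  ✓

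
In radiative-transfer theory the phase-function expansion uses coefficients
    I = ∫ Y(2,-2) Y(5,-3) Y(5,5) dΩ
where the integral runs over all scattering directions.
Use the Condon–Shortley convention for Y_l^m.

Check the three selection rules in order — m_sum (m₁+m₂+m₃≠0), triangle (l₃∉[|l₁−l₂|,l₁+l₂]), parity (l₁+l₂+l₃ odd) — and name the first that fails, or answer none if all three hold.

none

m₁+m₂+m₃ = -2 − 3 + 5 = 0  ✓
triangle: |2−5|=3 ≤ l₃=5 ≤ 2+5=7  ✓
parity: l₁+l₂+l₃ = 12 is even  ✓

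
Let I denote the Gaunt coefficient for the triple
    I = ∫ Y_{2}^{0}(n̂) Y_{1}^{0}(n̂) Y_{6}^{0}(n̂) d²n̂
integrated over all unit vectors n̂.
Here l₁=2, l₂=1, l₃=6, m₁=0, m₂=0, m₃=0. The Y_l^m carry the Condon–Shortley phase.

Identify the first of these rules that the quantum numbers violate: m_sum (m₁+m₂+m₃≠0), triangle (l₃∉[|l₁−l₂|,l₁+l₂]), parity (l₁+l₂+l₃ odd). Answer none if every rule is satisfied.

triangle

m₁+m₂+m₃ = 0 + 0 + 0 = 0  ✓
triangle: |2−1|=1 ≤ l₃=6 ≤ 2+1=3  ✗
parity: l₁+l₂+l₃ = 9 is odd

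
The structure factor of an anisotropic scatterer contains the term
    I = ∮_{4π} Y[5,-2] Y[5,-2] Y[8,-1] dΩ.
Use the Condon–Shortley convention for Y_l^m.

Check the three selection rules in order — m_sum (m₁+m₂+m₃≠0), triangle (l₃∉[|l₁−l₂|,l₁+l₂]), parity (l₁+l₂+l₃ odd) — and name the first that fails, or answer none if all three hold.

m_sum

m₁+m₂+m₃ = -2 − 2 − 1 = -5  ✗
triangle: |5−5|=0 ≤ l₃=8 ≤ 5+5=10
parity: l₁+l₂+l₃ = 18 is even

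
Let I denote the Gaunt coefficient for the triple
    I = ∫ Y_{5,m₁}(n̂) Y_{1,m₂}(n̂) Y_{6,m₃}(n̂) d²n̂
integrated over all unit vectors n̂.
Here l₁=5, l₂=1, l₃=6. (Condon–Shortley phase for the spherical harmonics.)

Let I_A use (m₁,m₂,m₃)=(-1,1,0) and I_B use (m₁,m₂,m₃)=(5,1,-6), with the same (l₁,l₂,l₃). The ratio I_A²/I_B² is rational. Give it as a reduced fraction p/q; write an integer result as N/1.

5/22

l's match ⇒ only the (l;m) 3-j factors differ between A and B.
A: triangle coeff Δ(5,1,6) = 1/858; Σ_t [0,0]: t=0:+1/34560 = 1/34560; (3j)²=5/286 [(5 1 6; -1 1 0)], sign=+1
B: triangle coeff Δ(5,1,6) = 1/858; Σ_t [0,0]: t=0:+1/7257600 = 1/7257600; (3j)²=1/13 [(5 1 6; 5 1 -6)], sign=+1
I_A²/I_B² = (5/286)/(1/13) = 5/22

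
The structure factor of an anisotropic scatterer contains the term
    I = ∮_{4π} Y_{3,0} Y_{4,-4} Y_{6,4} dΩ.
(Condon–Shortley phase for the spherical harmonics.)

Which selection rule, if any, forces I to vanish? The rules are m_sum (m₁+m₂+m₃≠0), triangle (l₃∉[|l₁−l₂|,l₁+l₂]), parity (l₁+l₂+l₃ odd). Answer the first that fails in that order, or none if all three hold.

parity

m₁+m₂+m₃ = 0 − 4 + 4 = 0  ✓
triangle: |3−4|=1 ≤ l₃=6 ≤ 3+4=7  ✓
parity: l₁+l₂+l₃ = 13 is odd  ✗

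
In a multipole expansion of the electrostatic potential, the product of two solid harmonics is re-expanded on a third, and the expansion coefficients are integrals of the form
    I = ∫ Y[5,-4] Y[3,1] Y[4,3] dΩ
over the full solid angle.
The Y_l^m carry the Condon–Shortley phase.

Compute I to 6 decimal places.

Checks pass: Σm=0; 12 even; l₃=4∈[2,8].
(2·5+1)(2·3+1)(2·4+1) = 693
Δ: 4! 6! 2! / 13! → 1/180180
sum: t=1:−1/576 t=2:+1/144 t=3:−1/576 = 1/288
3j²(5 3 4; 0 0 0) = Δ·Π!·Σ² = 20/1001  (sign +1)
sum: t=3:−1/4320 t=4:+1/5760 = -1/17280
3j²(5 3 4; -4 1 3) = Δ·Π!·Σ² = 7/4290  (sign +1)
combine: 4πI² = 693·20/1001·7/4290 = 42/1859
take √, sign +1: I = 0.04240138

0.042401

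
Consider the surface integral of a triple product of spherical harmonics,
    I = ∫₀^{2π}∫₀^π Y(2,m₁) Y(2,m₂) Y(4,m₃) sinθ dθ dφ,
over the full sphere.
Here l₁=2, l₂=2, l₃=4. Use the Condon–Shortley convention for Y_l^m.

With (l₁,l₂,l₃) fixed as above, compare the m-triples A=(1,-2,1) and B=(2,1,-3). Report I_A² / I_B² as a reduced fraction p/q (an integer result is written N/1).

1/7

Same 2,2,4: normalisation and zero-m 3j drop out of the ratio.
A: Δ: 0! 4! 4! / 9! → 1/630; sum: t=0:+1/144 = 1/144; 3j²(2 2 4; 1 -2 1) = Δ·Π!·Σ² = 1/126  (sign -1)
B: Δ: 0! 4! 4! / 9! → 1/630; sum: t=0:+1/144 = 1/144; 3j²(2 2 4; 2 1 -3) = Δ·Π!·Σ² = 1/18  (sign -1)
I_A²/I_B² = (1/126)/(1/18) = 1/7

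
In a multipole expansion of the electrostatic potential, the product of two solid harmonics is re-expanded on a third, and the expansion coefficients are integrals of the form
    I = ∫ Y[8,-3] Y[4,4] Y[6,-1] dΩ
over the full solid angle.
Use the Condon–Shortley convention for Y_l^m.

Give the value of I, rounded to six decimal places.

0.141966

Checks pass: Σm=0; 18 even; l₃=6∈[4,12].
(2·8+1)(2·4+1)(2·6+1) = 1989
Δ: 6! 10! 2! / 19! → 1/23279256
sum: t=2:+1/1658880 t=3:−1/518400 t=4:+1/1658880 = -1/1382400
3j²(8 4 6; 0 0 0) = Δ·Π!·Σ² = 504/46189  (sign -1)
sum: t=6:+1/20736000 = 1/20736000
3j²(8 4 6; -3 4 -1) = Δ·Π!·Σ² = 49/4199  (sign -1)
combine: 4πI² = 1989·504/46189·49/4199 = 222264/877591
take √, sign +1: I = 0.14196574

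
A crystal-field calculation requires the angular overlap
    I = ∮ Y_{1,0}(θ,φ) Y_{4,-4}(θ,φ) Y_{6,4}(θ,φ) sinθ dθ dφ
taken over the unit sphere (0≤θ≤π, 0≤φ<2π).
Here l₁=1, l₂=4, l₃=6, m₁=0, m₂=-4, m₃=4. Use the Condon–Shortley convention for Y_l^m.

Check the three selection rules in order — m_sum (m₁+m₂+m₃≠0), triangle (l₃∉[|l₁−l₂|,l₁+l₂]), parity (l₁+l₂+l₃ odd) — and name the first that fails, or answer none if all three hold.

triangle

m₁+m₂+m₃ = 0 − 4 + 4 = 0  ✓
triangle: |1−4|=3 ≤ l₃=6 ≤ 1+4=5  ✗
parity: l₁+l₂+l₃ = 11 is odd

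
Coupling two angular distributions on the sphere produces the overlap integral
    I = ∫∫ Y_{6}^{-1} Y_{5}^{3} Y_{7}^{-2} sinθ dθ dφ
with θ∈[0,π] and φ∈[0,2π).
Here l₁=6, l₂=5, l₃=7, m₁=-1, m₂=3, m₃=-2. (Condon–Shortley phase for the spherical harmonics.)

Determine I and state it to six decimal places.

-0.099396

m-sum 0 ✓  L=18 even ✓  1≤7≤11 ✓
Π(2lᵢ+1) = 13×11×15 = 2145
triangle coeff Δ(6,5,7) = 1/174594420
Σ_t [0,4]: t=0:+1/4147200 t=1:−1/207360 t=2:+1/82944 t=3:−1/207360 t=4:+1/4147200 = 1/345600
(3j)²=420/46189 [(6 5 7; 0 0 0)], sign=-1
Σ_t [2,4]: t=2:+1/2073600 t=3:−1/414720 t=4:+1/829440 = -1/1382400
(3j)²=294/46189 [(6 5 7; -1 3 -2)], sign=+1
⇒ 4πI² = 1852200/14919047
I = (-1)√(1852200/14919047/(4π)) = -0.09939590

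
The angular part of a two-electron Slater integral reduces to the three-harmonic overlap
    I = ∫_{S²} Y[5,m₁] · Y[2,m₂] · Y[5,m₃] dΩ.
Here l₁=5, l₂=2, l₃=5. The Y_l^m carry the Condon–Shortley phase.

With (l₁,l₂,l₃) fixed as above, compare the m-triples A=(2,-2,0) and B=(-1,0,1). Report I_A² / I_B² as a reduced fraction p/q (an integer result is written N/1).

Shared (l₁,l₂,l₃)=(5,2,5): N and (l;000)² cancel in I_A²/I_B².
A: Δ = 2!·8!·2!/13! = 1/38610; Racah Σ t=0..0: t=0:+1/2880 = 1/2880; ⇒ 3j(5 2 5; 2 -2 0)² = 14/429, sgn -1
B: Δ = 2!·8!·2!/13! = 1/38610; Racah Σ t=0..2: t=0:+1/5760 t=1:−1/720 t=2:+1/2304 = -1/1280; ⇒ 3j(5 2 5; -1 0 1)² = 27/1430, sgn -1
I_A²/I_B² = (14/429)/(27/1430) = 140/81

140/81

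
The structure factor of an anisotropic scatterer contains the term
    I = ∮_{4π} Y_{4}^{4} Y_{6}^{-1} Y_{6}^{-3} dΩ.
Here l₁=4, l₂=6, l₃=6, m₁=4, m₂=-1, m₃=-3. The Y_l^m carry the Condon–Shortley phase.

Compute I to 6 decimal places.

Rules hold: Σm=0, L=16 even, 2≤6≤10.
N = 9·13·13 = 1521
Δ = 4!·4!·8!/17! = 1/15315300
Racah Σ t=0..4: t=0:+1/829440 t=1:−1/25920 t=2:+1/9216 t=3:−1/25920 t=4:+1/829440 = 7/207360
⇒ 3j(4 6 6; 0 0 0)² = 28/2431, sgn +1
Racah Σ t=0..0: t=0:+1/414720 = 1/414720
⇒ 3j(4 6 6; 4 -1 -3)² = 49/2431, sgn -1
4πI² = N·(3j₀)²·(3jₘ)² = 12348/34969
I = -1·√(0.353113/4π) = -0.16763001

-0.167630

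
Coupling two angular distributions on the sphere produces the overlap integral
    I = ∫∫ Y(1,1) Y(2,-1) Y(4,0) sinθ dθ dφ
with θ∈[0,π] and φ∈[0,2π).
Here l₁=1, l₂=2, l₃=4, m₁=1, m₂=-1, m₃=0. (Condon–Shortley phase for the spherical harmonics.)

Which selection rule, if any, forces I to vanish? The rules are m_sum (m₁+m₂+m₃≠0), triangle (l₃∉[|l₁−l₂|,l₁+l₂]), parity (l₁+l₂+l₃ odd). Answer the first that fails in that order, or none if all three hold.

triangle

azimuthal sum: 1 − 1 + 0 = 0  ✓
1 ≤ 4 ≤ 3 (triangle on l)  ✗
L = 1 + 2 + 4 = 7 (odd)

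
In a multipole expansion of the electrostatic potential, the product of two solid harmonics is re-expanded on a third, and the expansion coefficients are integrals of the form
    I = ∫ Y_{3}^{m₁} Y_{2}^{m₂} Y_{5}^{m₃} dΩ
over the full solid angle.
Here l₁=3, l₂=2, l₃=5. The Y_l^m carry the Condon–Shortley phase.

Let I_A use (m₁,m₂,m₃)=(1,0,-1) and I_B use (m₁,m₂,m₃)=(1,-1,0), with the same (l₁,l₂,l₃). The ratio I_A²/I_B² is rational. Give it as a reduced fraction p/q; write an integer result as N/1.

Same 3,2,5: normalisation and zero-m 3j drop out of the ratio.
A: Δ: 0! 6! 4! / 11! → 1/2310; sum: t=0:+1/192 = 1/192; 3j²(3 2 5; 1 0 -1) = Δ·Π!·Σ² = 3/77  (sign +1)
B: Δ: 0! 6! 4! / 11! → 1/2310; sum: t=0:+1/288 = 1/288; 3j²(3 2 5; 1 -1 0) = Δ·Π!·Σ² = 5/231  (sign -1)
I_A²/I_B² = (3/77)/(5/231) = 9/5

9/5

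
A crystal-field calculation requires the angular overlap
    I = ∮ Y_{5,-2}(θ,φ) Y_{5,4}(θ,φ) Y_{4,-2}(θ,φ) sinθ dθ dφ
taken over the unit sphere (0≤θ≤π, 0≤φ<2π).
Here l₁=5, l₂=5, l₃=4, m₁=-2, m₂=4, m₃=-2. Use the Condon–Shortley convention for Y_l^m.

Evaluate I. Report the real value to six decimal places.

m-sum 0 ✓  L=14 even ✓  0≤4≤10 ✓
Π(2lᵢ+1) = 11×11×9 = 1089
triangle coeff Δ(5,5,4) = 1/3153150
Σ_t [1,5]: t=1:−1/69120 t=2:+1/1728 t=3:−1/576 t=4:+1/1728 t=5:−1/69120 = -7/11520
(3j)²=2/143 [(5 5 4; 0 0 0)], sign=-1
Σ_t [5,6]: t=5:−1/11520 t=6:+1/25920 = -1/20736
(3j)²=5/429 [(5 5 4; -2 4 -2)], sign=-1
⇒ 4πI² = 30/169
I = (+1)√(30/169/(4π)) = 0.11885360

0.118854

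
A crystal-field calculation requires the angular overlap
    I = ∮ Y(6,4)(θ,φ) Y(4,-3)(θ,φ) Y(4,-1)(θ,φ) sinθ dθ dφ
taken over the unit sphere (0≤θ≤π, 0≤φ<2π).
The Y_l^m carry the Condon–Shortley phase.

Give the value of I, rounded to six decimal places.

-0.030176

Rules hold: Σm=0, L=14 even, 2≤4≤10.
N = 13·9·9 = 1053
Δ = 6!·6!·2!/15! = 1/1261260
Racah Σ t=2..4: t=2:+1/4608 t=3:−1/1296 t=4:+1/4608 = -7/20736
⇒ 3j(6 4 4; 0 0 0)² = 20/1287, sgn -1
Racah Σ t=0..1: t=0:+1/34560 t=1:−1/28800 = -1/172800
⇒ 3j(6 4 4; 4 -3 -1)² = 1/1430, sgn +1
4πI² = N·(3j₀)²·(3jₘ)² = 18/1573
I = -1·√(0.0114431/4π) = -0.03017637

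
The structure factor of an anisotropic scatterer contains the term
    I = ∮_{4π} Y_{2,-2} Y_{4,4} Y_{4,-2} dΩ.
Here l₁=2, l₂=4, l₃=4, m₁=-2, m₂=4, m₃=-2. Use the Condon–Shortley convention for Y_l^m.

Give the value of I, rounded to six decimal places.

Checks pass: Σm=0; 10 even; l₃=4∈[2,6].
(2·2+1)(2·4+1)(2·4+1) = 405
Δ: 2! 2! 6! / 11! → 1/13860
sum: t=0:+1/192 t=1:−1/36 t=2:+1/192 = -5/288
3j²(2 4 4; 0 0 0) = Δ·Π!·Σ² = 20/693  (sign -1)
sum: t=2:+1/2880 = 1/2880
3j²(2 4 4; -2 4 -2) = Δ·Π!·Σ² = 2/165  (sign +1)
combine: 4πI² = 405·20/693·2/165 = 120/847
take √, sign -1: I = -0.10618031

-0.106180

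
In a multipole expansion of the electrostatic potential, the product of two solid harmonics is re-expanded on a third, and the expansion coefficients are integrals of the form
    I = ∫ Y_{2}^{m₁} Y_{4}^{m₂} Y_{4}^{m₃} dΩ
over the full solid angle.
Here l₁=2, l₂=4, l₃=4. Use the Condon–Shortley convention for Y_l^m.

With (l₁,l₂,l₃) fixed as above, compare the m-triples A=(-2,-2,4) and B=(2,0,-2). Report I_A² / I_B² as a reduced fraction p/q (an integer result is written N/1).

14/45

Shared (l₁,l₂,l₃)=(2,4,4): N and (l;000)² cancel in I_A²/I_B².
A: Δ = 2!·2!·6!/11! = 1/13860; Racah Σ t=2..2: t=2:+1/2880 = 1/2880; ⇒ 3j(2 4 4; -2 -2 4)² = 2/165, sgn +1
B: Δ = 2!·2!·6!/11! = 1/13860; Racah Σ t=0..0: t=0:+1/192 = 1/192; ⇒ 3j(2 4 4; 2 0 -2)² = 3/77, sgn +1
I_A²/I_B² = (2/165)/(3/77) = 14/45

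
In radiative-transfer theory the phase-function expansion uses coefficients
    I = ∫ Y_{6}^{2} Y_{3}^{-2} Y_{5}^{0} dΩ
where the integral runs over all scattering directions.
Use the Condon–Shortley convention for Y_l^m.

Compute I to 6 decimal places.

-0.077843

Checks pass: Σm=0; 14 even; l₃=5∈[3,9].
(2·6+1)(2·3+1)(2·5+1) = 1001
Δ: 4! 8! 2! / 15! → 1/675675
sum: t=1:−1/8640 t=2:+1/2304 t=3:−1/8640 = 7/34560
3j²(6 3 5; 0 0 0) = Δ·Π!·Σ² = 7/429  (sign -1)
sum: t=0:+1/13824 t=1:−1/8640 = -1/23040
3j²(6 3 5; 2 -2 0) = Δ·Π!·Σ² = 2/429  (sign +1)
combine: 4πI² = 1001·7/429·2/429 = 98/1287
take √, sign -1: I = -0.07784287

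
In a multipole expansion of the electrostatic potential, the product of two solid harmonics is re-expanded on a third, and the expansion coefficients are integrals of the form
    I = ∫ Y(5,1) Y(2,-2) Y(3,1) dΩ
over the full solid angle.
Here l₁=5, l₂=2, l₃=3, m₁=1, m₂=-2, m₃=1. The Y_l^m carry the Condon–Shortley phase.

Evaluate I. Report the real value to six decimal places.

-0.092802

Checks pass: Σm=0; 10 even; l₃=3∈[3,7].
(2·5+1)(2·2+1)(2·3+1) = 385
Δ: 4! 6! 0! / 11! → 1/2310
sum: t=2:+1/144 = 1/144
3j²(5 2 3; 0 0 0) = Δ·Π!·Σ² = 10/231  (sign -1)
sum: t=0:+1/1152 = 1/1152
3j²(5 2 3; 1 -2 1) = Δ·Π!·Σ² = 1/154  (sign +1)
combine: 4πI² = 385·10/231·1/154 = 25/231
take √, sign -1: I = -0.09280237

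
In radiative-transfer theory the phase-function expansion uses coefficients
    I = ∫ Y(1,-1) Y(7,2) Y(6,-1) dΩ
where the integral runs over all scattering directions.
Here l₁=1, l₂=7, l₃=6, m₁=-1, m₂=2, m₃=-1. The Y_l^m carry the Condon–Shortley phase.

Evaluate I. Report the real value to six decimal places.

Checks pass: Σm=0; 14 even; l₃=6∈[6,8].
(2·1+1)(2·7+1)(2·6+1) = 585
Δ: 2! 0! 12! / 15! → 1/1365
sum: t=1:−1/518400 = -1/518400
3j²(1 7 6; 0 0 0) = Δ·Π!·Σ² = 7/195  (sign -1)
sum: t=2:+1/1209600 = 1/1209600
3j²(1 7 6; -1 2 -1) = Δ·Π!·Σ² = 12/455  (sign -1)
combine: 4πI² = 585·7/195·12/455 = 36/65
take √, sign +1: I = 0.20993732

0.209937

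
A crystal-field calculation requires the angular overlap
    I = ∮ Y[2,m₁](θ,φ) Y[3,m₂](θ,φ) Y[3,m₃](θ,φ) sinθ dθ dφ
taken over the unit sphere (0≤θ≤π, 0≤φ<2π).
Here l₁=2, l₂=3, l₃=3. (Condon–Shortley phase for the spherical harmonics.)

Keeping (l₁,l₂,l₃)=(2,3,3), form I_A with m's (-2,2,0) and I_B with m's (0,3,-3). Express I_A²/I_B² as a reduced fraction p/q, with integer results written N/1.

l's match ⇒ only the (l;m) 3-j factors differ between A and B.
A: triangle coeff Δ(2,3,3) = 1/3780; Σ_t [2,2]: t=2:+1/24 = 1/24; (3j)²=1/21 [(2 3 3; -2 2 0)], sign=-1
B: triangle coeff Δ(2,3,3) = 1/3780; Σ_t [2,2]: t=2:+1/96 = 1/96; (3j)²=5/84 [(2 3 3; 0 3 -3)], sign=+1
I_A²/I_B² = (1/21)/(5/84) = 4/5

4/5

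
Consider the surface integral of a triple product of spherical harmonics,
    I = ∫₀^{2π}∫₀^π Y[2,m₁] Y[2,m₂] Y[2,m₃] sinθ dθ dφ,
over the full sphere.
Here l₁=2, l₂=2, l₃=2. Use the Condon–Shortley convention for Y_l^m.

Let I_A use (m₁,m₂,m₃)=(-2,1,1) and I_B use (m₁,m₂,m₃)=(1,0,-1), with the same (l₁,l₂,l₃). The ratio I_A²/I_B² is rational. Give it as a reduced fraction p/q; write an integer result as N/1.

6/1

l's match ⇒ only the (l;m) 3-j factors differ between A and B.
A: triangle coeff Δ(2,2,2) = 1/630; Σ_t [2,2]: t=2:+1/4 = 1/4; (3j)²=3/35 [(2 2 2; -2 1 1)], sign=-1
B: triangle coeff Δ(2,2,2) = 1/630; Σ_t [0,1]: t=0:+1/4 t=1:−1/2 = -1/4; (3j)²=1/70 [(2 2 2; 1 0 -1)], sign=+1
I_A²/I_B² = (3/35)/(1/70) = 6/1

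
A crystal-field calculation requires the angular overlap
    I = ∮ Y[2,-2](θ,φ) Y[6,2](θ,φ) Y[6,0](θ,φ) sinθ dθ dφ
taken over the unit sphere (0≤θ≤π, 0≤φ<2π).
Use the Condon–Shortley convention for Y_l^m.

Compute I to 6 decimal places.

Checks pass: Σm=0; 14 even; l₃=6∈[4,8].
(2·2+1)(2·6+1)(2·6+1) = 845
Δ: 2! 2! 10! / 15! → 1/90090
sum: t=0:+1/69120 t=1:−1/14400 t=2:+1/69120 = -7/172800
3j²(2 6 6; 0 0 0) = Δ·Π!·Σ² = 14/715  (sign -1)
sum: t=2:+1/69120 = 1/69120
3j²(2 6 6; -2 2 0) = Δ·Π!·Σ² = 4/143  (sign +1)
combine: 4πI² = 845·14/715·4/143 = 56/121
take √, sign -1: I = -0.19190947

-0.191909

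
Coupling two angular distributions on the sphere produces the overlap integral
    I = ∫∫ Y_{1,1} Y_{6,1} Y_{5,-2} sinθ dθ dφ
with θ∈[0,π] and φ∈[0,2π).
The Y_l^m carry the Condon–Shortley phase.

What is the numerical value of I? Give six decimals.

m-sum 0 ✓  L=12 even ✓  5≤5≤7 ✓
Π(2lᵢ+1) = 3×13×11 = 429
triangle coeff Δ(1,6,5) = 1/858
Σ_t [1,1]: t=1:−1/14400 = -1/14400
(3j)²=6/143 [(1 6 5; 0 0 0)], sign=+1
Σ_t [0,0]: t=0:+1/60480 = 1/60480
(3j)²=5/429 [(1 6 5; 1 1 -2)], sign=-1
⇒ 4πI² = 30/143
I = (-1)√(30/143/(4π)) = -0.12920749

-0.129207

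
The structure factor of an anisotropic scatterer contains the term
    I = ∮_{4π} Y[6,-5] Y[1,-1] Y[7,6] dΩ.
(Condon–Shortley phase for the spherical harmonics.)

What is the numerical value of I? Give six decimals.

Rules hold: Σm=0, L=14 even, 5≤7≤7.
N = 13·3·15 = 585
Δ = 0!·12!·2!/15! = 1/1365
Racah Σ t=0..0: t=0:+1/518400 = 1/518400
⇒ 3j(6 1 7; 0 0 0)² = 7/195, sgn -1
Racah Σ t=0..0: t=0:+1/79833600 = 1/79833600
⇒ 3j(6 1 7; -5 -1 6)² = 2/35, sgn -1
4πI² = N·(3j₀)²·(3jₘ)² = 6/5
I = +1·√(1.2/4π) = 0.30901936

0.309019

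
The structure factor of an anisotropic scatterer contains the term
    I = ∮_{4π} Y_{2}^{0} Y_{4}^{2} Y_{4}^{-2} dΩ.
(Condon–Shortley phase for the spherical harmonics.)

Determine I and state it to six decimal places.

0.065536

m-sum 0 ✓  L=10 even ✓  2≤4≤6 ✓
Π(2lᵢ+1) = 5×9×9 = 405
triangle coeff Δ(2,4,4) = 1/13860
Σ_t [0,2]: t=0:+1/192 t=1:−1/36 t=2:+1/192 = -5/288
(3j)²=20/693 [(2 4 4; 0 0 0)], sign=-1
Σ_t [0,2]: t=0:+1/2880 t=1:−1/120 t=2:+1/192 = -1/360
(3j)²=16/3465 [(2 4 4; 0 2 -2)], sign=-1
⇒ 4πI² = 320/5929
I = (+1)√(320/5929/(4π)) = 0.06553591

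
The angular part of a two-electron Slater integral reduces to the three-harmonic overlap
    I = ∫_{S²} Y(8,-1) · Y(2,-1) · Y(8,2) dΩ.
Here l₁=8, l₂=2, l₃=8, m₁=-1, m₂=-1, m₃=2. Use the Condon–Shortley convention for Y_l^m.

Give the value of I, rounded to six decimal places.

Rules hold: Σm=0, L=18 even, 6≤8≤10.
N = 17·5·17 = 1445
Δ = 2!·14!·2!/19! = 1/348840
Racah Σ t=0..2: t=0:+1/116121600 t=1:−1/25401600 t=2:+1/116121600 = -1/45158400
⇒ 3j(8 2 8; 0 0 0)² = 24/1615, sgn -1
Racah Σ t=0..1: t=0:+1/87091200 t=1:−1/58060800 = -1/174182400
⇒ 3j(8 2 8; -1 -1 2)² = 7/2584, sgn -1
4πI² = N·(3j₀)²·(3jₘ)² = 21/361
I = +1·√(0.0581717/4π) = 0.06803793

0.068038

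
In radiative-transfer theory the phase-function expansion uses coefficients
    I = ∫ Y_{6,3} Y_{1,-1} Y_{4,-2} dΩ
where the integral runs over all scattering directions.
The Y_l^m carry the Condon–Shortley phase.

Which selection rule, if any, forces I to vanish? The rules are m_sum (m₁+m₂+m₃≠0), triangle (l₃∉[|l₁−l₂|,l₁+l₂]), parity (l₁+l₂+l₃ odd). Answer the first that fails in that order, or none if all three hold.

m₁+m₂+m₃ = 3 − 1 − 2 = 0  ✓
triangle: |6−1|=5 ≤ l₃=4 ≤ 6+1=7  ✗
parity: l₁+l₂+l₃ = 11 is odd

triangle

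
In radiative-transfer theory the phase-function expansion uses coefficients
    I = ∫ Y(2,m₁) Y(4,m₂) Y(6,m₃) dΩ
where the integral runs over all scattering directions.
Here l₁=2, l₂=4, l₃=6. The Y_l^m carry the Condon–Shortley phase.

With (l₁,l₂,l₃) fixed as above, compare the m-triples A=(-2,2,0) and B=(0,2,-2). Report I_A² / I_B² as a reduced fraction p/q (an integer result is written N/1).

l's match ⇒ only the (l;m) 3-j factors differ between A and B.
A: triangle coeff Δ(2,4,6) = 1/6435; Σ_t [0,0]: t=0:+1/34560 = 1/34560; (3j)²=1/429 [(2 4 6; -2 2 0)], sign=+1
B: triangle coeff Δ(2,4,6) = 1/6435; Σ_t [0,0]: t=0:+1/5760 = 1/5760; (3j)²=56/2145 [(2 4 6; 0 2 -2)], sign=+1
I_A²/I_B² = (1/429)/(56/2145) = 5/56

5/56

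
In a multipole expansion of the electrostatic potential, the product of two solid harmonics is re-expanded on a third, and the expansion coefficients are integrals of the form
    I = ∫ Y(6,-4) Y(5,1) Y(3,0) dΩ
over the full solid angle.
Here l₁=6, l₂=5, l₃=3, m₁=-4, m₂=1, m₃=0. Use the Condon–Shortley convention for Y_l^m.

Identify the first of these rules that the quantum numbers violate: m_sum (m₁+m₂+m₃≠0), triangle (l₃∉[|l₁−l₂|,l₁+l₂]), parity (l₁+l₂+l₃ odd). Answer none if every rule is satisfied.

m_sum

azimuthal sum: -4 + 1 + 0 = -3  ✗
1 ≤ 3 ≤ 11 (triangle on l)
L = 6 + 5 + 3 = 14 (even)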